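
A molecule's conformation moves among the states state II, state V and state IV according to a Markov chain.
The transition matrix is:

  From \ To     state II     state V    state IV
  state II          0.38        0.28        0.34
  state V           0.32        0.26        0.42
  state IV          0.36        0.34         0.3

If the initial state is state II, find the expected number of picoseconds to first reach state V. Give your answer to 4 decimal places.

Let t(s) be the expected number of picoseconds to first reach state V from state s, with t(state V) = 0. Conditioning on the first picosecond:
t(state II) = 1 + 0.38·t(state II) + 0.34·t(state IV)
t(state IV) = 1 + 0.36·t(state II) + 0.3·t(state IV)
Solving: t(state II) = 3.3376, t(state IV) = 3.1451.
Expected picoseconds from state II to state V: 3.3376.

3.3376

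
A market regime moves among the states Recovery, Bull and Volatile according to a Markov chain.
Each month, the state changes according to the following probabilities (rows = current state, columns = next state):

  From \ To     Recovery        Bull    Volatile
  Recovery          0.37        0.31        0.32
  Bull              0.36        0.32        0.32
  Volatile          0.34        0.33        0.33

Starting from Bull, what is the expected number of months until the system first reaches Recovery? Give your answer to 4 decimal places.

Let t(s) be the expected number of months to first reach Recovery from state s, with t(Recovery) = 0. Conditioning on the first month:
t(Bull) = 1 + 0.32·t(Bull) + 0.32·t(Volatile)
t(Volatile) = 1 + 0.33·t(Bull) + 0.33·t(Volatile)
Solving: t(Bull) = 2.8286, t(Volatile) = 2.8857.
Expected months from Bull to Recovery: 2.8286.

2.8286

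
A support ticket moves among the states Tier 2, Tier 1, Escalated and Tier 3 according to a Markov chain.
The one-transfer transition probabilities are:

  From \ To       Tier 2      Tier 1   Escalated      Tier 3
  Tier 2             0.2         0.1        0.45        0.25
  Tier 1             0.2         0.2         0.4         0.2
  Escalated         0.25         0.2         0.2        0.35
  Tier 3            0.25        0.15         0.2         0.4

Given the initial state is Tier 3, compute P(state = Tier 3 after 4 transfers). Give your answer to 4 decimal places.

Propagate the distribution vector 4 transfers from Tier 3.
After 0 transfers: (0.0000, 0.0000, 0.0000, 1.0000)
After 1 transfer: (0.2500, 0.1500, 0.2000, 0.4000)
After 2 transfers: (0.2300, 0.1550, 0.2925, 0.3225)
After 3 transfers: (0.2308, 0.1609, 0.2885, 0.3199)
After 4 transfers: (0.2304, 0.1609, 0.2899, 0.3188)
P(in Tier 3 after 4 transfers) = 0.3188

0.3188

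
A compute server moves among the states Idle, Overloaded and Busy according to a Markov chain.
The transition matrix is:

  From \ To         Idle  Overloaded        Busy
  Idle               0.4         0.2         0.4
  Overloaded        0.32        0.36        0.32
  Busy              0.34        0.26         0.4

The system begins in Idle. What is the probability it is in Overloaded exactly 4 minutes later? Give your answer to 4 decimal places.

Propagate the distribution vector 4 minutes from Idle.
After 0 minutes: (1.0000, 0.0000, 0.0000)
After 1 minute: (0.4000, 0.2000, 0.4000)
After 2 minutes: (0.3600, 0.2560, 0.3840)
After 3 minutes: (0.3565, 0.2640, 0.3795)
After 4 minutes: (0.3561, 0.2650, 0.3789)
P(in Overloaded after 4 minutes) = 0.2650

0.2650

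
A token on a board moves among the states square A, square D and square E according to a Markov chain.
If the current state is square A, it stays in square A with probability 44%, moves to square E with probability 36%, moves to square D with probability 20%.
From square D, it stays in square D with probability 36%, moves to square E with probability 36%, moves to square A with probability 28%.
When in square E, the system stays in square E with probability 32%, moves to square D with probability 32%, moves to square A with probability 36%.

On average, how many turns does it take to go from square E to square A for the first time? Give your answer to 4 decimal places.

Let t(s) be the expected number of turns to first reach square A from state s, with t(square A) = 0. Conditioning on the first turn:
t(square D) = 1 + 0.36·t(square D) + 0.36·t(square E)
t(square E) = 1 + 0.32·t(square D) + 0.32·t(square E)
Solving: t(square D) = 3.2500, t(square E) = 3.0000.
Expected turns from square E to square A: 3.0000.

3.0000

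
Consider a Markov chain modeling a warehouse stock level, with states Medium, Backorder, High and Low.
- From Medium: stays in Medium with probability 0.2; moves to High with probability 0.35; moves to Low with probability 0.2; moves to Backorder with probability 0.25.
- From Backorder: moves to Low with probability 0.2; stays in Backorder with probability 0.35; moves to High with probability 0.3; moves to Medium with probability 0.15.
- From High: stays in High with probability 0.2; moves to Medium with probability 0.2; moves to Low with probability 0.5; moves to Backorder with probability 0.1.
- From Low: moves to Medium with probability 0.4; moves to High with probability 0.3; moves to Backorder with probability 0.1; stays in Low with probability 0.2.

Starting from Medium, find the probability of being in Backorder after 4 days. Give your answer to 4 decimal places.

Propagate the distribution vector 4 days from Medium.
After 0 days: (1.0000, 0.0000, 0.0000, 0.0000)
After 1 day: (0.2000, 0.2500, 0.3500, 0.2000)
After 2 days: (0.2275, 0.1925, 0.2750, 0.3050)
After 3 days: (0.2514, 0.1823, 0.2839, 0.2825)
After 4 days: (0.2474, 0.1833, 0.2842, 0.2852)
P(in Backorder after 4 days) = 0.1833

0.1833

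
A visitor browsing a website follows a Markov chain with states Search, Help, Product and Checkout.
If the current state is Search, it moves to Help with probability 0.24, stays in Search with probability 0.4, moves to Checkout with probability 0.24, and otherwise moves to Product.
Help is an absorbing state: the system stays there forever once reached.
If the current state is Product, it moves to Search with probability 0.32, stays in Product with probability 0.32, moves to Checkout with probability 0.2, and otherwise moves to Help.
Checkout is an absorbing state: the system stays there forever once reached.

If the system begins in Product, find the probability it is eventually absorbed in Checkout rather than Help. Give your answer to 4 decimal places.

Let h(s) be the probability of absorption at Checkout starting from transient state s. Then h(Checkout) = 1 and h(Help) = 0. By first-step analysis:
h(Search) = 0.4·h(Search) + 0.24·0 + 0.12·h(Product) + 0.24·1
h(Product) = 0.32·h(Search) + 0.16·0 + 0.32·h(Product) + 0.2·1
Solving: h(Search) = 0.5065, h(Product) = 0.5325.
Starting from Product, the probability is 0.5325.

0.5325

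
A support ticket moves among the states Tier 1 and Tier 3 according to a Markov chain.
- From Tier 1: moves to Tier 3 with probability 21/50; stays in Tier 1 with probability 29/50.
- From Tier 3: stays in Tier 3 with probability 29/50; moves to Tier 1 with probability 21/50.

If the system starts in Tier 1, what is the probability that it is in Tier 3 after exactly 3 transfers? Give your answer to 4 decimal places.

Propagate the distribution vector 3 transfers from Tier 1.
After 0 transfers: (1.0000, 0.0000)
After 1 transfer: (0.5800, 0.4200)
After 2 transfers: (0.5128, 0.4872)
After 3 transfers: (0.5020, 0.4980)
P(in Tier 3 after 3 transfers) = 0.4980

0.4980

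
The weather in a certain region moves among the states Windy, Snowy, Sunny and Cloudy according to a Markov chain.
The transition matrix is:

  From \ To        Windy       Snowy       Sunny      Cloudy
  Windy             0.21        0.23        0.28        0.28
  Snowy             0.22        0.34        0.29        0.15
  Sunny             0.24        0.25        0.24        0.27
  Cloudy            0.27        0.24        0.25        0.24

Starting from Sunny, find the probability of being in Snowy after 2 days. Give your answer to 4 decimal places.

Propagate the distribution vector 2 days from Sunny.
After 0 days: (0.0000, 0.0000, 1.0000, 0.0000)
After 1 day: (0.2400, 0.2500, 0.2400, 0.2700)
After 2 days: (0.2359, 0.2650, 0.2648, 0.2343)
P(in Snowy after 2 days) = 0.2650

0.2650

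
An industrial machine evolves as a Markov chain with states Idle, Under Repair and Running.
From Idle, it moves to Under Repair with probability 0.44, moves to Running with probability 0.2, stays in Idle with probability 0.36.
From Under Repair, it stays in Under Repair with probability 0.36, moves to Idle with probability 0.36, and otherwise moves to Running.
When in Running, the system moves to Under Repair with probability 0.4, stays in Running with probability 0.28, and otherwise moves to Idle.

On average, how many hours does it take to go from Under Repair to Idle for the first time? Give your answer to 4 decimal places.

2.8670

Let t(s) be the expected number of hours to first reach Idle from state s, with t(Idle) = 0. Conditioning on the first hour:
t(Under Repair) = 1 + 0.36·t(Under Repair) + 0.28·t(Running)
t(Running) = 1 + 0.4·t(Under Repair) + 0.28·t(Running)
Solving: t(Under Repair) = 2.8670, t(Running) = 2.9817.
Expected hours from Under Repair to Idle: 2.8670.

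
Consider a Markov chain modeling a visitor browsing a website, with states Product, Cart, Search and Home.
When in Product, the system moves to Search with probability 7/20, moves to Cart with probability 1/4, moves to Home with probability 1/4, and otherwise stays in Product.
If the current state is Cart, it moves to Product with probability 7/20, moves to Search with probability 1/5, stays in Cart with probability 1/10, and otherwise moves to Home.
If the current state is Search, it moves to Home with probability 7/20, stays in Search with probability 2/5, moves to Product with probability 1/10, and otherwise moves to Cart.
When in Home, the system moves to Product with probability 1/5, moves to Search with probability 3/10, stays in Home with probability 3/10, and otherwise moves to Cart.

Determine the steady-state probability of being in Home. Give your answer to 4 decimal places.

Let the stationary distribution be π with π = πP and π_1 + π_2 + π_3 + π_4 = 1.
π_1 = 0.15·π_1 + 0.35·π_2 + 0.1·π_3 + 0.2·π_4
π_2 = 0.25·π_1 + 0.1·π_2 + 0.15·π_3 + 0.2·π_4
π_3 = 0.35·π_1 + 0.2·π_2 + 0.4·π_3 + 0.3·π_4
Solving with the normalization constraint gives π = (0.1847, 0.1755, 0.3241, 0.3157).
So the stationary probability of Home is 0.3157.

0.3157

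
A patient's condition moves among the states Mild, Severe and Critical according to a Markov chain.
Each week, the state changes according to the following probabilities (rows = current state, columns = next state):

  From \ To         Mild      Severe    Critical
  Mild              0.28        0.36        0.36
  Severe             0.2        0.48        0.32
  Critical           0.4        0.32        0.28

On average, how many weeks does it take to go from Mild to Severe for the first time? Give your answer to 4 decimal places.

Let t(s) be the expected number of weeks to first reach Severe from state s, with t(Severe) = 0. Conditioning on the first week:
t(Mild) = 1 + 0.28·t(Mild) + 0.36·t(Critical)
t(Critical) = 1 + 0.4·t(Mild) + 0.28·t(Critical)
Solving: t(Mild) = 2.8846, t(Critical) = 2.9915.
Expected weeks from Mild to Severe: 2.8846.

2.8846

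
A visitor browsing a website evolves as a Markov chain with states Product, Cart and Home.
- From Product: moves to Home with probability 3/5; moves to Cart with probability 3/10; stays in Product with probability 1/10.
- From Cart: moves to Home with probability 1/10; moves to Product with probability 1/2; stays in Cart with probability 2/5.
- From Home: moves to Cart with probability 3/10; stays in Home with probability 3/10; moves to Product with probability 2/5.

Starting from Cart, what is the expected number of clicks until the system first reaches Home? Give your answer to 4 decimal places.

Let t(s) be the expected number of clicks to first reach Home from state s, with t(Home) = 0. Conditioning on the first click:
t(Product) = 1 + 0.1·t(Product) + 0.3·t(Cart)
t(Cart) = 1 + 0.5·t(Product) + 0.4·t(Cart)
Solving: t(Product) = 2.3077, t(Cart) = 3.5897.
Expected clicks from Cart to Home: 3.5897.

3.5897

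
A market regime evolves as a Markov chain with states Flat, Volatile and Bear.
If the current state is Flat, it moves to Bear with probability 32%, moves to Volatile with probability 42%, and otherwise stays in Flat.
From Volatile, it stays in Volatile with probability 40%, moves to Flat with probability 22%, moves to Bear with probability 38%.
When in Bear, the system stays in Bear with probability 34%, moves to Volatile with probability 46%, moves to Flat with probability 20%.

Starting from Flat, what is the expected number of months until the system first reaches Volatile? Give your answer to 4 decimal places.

Let t(s) be the expected number of months to first reach Volatile from state s, with t(Volatile) = 0. Conditioning on the first month:
t(Flat) = 1 + 0.26·t(Flat) + 0.32·t(Bear)
t(Bear) = 1 + 0.2·t(Flat) + 0.34·t(Bear)
Solving: t(Flat) = 2.3091, t(Bear) = 2.2149.
Expected months from Flat to Volatile: 2.3091.

2.3091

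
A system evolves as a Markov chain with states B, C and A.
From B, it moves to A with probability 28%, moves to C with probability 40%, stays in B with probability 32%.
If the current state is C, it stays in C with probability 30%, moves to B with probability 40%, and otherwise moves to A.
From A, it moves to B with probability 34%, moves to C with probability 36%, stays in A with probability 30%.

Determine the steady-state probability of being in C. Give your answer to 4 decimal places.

Let the stationary distribution be π with π = πP and π_1 + π_2 + π_3 = 1.
π_1 = 0.32·π_1 + 0.4·π_2 + 0.34·π_3
π_2 = 0.4·π_1 + 0.3·π_2 + 0.36·π_3
Solving with the normalization constraint gives π = (0.3541, 0.3530, 0.2929).
So the stationary probability of C is 0.3530.

0.3530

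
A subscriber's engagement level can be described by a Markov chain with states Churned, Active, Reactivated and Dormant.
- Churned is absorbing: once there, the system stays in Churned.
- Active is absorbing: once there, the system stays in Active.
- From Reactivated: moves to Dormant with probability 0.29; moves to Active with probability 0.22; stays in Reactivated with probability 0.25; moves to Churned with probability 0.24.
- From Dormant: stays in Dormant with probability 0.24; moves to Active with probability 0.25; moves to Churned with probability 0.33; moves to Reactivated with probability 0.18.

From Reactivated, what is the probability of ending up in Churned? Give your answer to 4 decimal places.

0.5371

Let h(s) be the probability of absorption at Churned starting from transient state s. Then h(Churned) = 1 and h(Active) = 0. By first-step analysis:
h(Reactivated) = 0.24·1 + 0.22·0 + 0.25·h(Reactivated) + 0.29·h(Dormant)
h(Dormant) = 0.33·1 + 0.25·0 + 0.18·h(Reactivated) + 0.24·h(Dormant)
Solving: h(Reactivated) = 0.5371, h(Dormant) = 0.5614.
Starting from Reactivated, the probability is 0.5371.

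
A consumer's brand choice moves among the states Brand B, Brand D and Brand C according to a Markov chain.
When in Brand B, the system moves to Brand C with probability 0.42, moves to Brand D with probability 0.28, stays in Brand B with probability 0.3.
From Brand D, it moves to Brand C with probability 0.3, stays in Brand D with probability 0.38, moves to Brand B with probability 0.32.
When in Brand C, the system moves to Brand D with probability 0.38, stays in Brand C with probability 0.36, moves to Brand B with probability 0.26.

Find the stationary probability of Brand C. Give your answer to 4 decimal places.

Let the stationary distribution be π with π = πP and π_1 + π_2 + π_3 = 1.
π_1 = 0.3·π_1 + 0.32·π_2 + 0.26·π_3
π_2 = 0.28·π_1 + 0.38·π_2 + 0.38·π_3
Solving with the normalization constraint gives π = (0.2928, 0.3507, 0.3565).
So the stationary probability of Brand C is 0.3565.

0.3565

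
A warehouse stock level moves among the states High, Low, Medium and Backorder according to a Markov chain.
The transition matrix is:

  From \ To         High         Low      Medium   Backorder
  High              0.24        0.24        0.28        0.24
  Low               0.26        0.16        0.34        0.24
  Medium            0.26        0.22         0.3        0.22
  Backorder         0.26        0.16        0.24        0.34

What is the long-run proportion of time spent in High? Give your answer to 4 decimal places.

0.2549

Let the stationary distribution be π with π = πP and π_1 + π_2 + π_3 + π_4 = 1.
π_1 = 0.24·π_1 + 0.26·π_2 + 0.26·π_3 + 0.26·π_4
π_2 = 0.24·π_1 + 0.16·π_2 + 0.22·π_3 + 0.16·π_4
π_3 = 0.28·π_1 + 0.34·π_2 + 0.3·π_3 + 0.24·π_4
Solving with the normalization constraint gives π = (0.2549, 0.1976, 0.2872, 0.2603).
So the stationary probability of High is 0.2549.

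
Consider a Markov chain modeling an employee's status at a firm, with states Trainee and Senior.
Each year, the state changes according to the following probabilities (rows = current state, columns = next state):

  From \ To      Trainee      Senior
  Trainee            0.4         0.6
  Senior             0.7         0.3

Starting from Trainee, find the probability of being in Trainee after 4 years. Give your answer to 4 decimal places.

Propagate the distribution vector 4 years from Trainee.
After 0 years: (1.0000, 0.0000)
After 1 year: (0.4000, 0.6000)
After 2 years: (0.5800, 0.4200)
After 3 years: (0.5260, 0.4740)
After 4 years: (0.5422, 0.4578)
P(in Trainee after 4 years) = 0.5422

0.5422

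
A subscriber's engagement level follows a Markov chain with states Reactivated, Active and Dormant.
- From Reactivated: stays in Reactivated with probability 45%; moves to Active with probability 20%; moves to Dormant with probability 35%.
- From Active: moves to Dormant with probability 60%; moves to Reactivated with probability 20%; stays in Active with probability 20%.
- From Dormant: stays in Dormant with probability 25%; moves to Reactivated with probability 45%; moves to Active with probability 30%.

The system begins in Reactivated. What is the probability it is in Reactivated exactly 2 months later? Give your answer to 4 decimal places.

Sum over the intermediate state after 1 month:
P = P(Reactivated→Reactivated)·P(Reactivated→Reactivated) + P(Reactivated→Active)·P(Active→Reactivated) + P(Reactivated→Dormant)·P(Dormant→Reactivated)
  = 0.45×0.45 + 0.2×0.2 + 0.35×0.45
  = 0.2025 + 0.0400 + 0.1575 = 0.4000

0.4000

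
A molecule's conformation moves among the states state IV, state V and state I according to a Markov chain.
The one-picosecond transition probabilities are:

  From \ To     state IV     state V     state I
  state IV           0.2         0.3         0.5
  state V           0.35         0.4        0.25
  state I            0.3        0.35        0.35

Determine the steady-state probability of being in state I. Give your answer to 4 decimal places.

Let the stationary distribution be π with π = πP and π_1 + π_2 + π_3 = 1.
π_1 = 0.2·π_1 + 0.35·π_2 + 0.3·π_3
π_2 = 0.3·π_1 + 0.4·π_2 + 0.35·π_3
Solving with the normalization constraint gives π = (0.2888, 0.3532, 0.3580).
So the stationary probability of state I is 0.3580.

0.3580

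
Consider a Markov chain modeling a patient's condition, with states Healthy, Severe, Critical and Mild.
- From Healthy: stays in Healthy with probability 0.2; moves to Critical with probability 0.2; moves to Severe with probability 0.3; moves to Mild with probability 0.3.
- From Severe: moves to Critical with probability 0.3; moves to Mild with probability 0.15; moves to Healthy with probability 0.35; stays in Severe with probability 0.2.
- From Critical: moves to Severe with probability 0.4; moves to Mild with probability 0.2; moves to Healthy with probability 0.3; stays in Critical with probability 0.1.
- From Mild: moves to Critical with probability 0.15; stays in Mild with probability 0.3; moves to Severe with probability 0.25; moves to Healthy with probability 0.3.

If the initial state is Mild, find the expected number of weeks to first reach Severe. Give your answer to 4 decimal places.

3.4842

Let t(s) be the expected number of weeks to first reach Severe from state s, with t(Severe) = 0. Conditioning on the first week:
t(Healthy) = 1 + 0.2·t(Healthy) + 0.2·t(Critical) + 0.3·t(Mild)
t(Critical) = 1 + 0.3·t(Healthy) + 0.1·t(Critical) + 0.2·t(Mild)
t(Mild) = 1 + 0.3·t(Healthy) + 0.15·t(Critical) + 0.3·t(Mild)
Solving: t(Healthy) = 3.3032, t(Critical) = 2.9864, t(Mild) = 3.4842.
Expected weeks from Mild to Severe: 3.4842.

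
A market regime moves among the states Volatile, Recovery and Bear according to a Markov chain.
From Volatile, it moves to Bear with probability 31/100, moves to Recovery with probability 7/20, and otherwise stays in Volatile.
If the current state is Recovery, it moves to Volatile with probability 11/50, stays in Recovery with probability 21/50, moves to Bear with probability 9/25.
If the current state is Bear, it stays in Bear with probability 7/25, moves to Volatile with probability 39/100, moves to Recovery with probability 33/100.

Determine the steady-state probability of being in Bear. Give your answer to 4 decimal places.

0.3189

Let the stationary distribution be π with π = πP and π_1 + π_2 + π_3 = 1.
π_1 = 0.34·π_1 + 0.22·π_2 + 0.39·π_3
π_2 = 0.35·π_1 + 0.42·π_2 + 0.33·π_3
Solving with the normalization constraint gives π = (0.3116, 0.3695, 0.3189).
So the stationary probability of Bear is 0.3189.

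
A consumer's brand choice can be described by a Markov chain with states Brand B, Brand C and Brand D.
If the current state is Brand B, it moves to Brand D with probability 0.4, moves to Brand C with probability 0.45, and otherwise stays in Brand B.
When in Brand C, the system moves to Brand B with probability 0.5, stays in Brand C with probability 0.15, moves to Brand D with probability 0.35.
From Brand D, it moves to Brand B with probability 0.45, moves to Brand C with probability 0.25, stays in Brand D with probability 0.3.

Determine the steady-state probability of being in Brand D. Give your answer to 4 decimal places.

Let the stationary distribution be π with π = πP and π_1 + π_2 + π_3 = 1.
π_1 = 0.15·π_1 + 0.5·π_2 + 0.45·π_3
π_2 = 0.45·π_1 + 0.15·π_2 + 0.25·π_3
Solving with the normalization constraint gives π = (0.3574, 0.2923, 0.3504).
So the stationary probability of Brand D is 0.3504.

0.3504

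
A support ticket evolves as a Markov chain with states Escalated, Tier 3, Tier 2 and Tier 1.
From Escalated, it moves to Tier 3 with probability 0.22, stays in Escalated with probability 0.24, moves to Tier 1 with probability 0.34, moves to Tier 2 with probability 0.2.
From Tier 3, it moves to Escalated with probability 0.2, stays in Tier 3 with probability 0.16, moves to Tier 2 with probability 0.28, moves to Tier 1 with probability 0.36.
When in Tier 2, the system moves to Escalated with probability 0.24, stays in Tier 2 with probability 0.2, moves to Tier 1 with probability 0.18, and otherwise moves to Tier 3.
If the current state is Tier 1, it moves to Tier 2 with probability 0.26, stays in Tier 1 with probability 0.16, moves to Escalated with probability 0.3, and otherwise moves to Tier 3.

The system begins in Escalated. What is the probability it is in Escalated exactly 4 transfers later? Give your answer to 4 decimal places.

0.2454

Propagate the distribution vector 4 transfers from Escalated.
After 0 transfers: (1.0000, 0.0000, 0.0000, 0.0000)
After 1 transfer: (0.2400, 0.2200, 0.2000, 0.3400)
After 2 transfers: (0.2516, 0.2592, 0.2380, 0.2512)
After 3 transfers: (0.2447, 0.2576, 0.2358, 0.2619)
After 4 transfers: (0.2454, 0.2580, 0.2363, 0.2603)
P(in Escalated after 4 transfers) = 0.2454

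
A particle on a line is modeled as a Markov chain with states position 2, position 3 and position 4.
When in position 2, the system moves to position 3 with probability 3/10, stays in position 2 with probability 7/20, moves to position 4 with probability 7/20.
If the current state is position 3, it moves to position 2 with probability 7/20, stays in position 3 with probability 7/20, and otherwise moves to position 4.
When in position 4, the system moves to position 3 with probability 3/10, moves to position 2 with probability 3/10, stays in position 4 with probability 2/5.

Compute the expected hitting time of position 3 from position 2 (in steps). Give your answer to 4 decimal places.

3.3333

Let t(s) be the expected number of steps to first reach position 3 from state s, with t(position 3) = 0. Conditioning on the first step:
t(position 2) = 1 + 0.35·t(position 2) + 0.35·t(position 4)
t(position 4) = 1 + 0.3·t(position 2) + 0.4·t(position 4)
Solving: t(position 2) = 3.3333, t(position 4) = 3.3333.
Expected steps from position 2 to position 3: 3.3333.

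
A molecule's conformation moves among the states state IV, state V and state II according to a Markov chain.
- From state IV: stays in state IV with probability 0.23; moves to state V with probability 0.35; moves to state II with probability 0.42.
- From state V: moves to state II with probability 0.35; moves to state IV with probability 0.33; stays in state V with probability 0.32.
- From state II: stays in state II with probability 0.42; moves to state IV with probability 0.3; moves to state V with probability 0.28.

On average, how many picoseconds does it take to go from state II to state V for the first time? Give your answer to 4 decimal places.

3.3375

Let t(s) be the expected number of picoseconds to first reach state V from state s, with t(state V) = 0. Conditioning on the first picosecond:
t(state IV) = 1 + 0.23·t(state IV) + 0.42·t(state II)
t(state II) = 1 + 0.3·t(state IV) + 0.42·t(state II)
Solving: t(state IV) = 3.1192, t(state II) = 3.3375.
Expected picoseconds from state II to state V: 3.3375.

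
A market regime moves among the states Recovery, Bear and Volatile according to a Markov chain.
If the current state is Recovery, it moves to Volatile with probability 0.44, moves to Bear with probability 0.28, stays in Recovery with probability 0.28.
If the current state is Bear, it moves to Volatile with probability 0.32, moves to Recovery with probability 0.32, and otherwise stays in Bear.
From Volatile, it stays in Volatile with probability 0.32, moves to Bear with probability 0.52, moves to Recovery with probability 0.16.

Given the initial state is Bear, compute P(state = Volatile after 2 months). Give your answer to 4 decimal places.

Sum over the intermediate state after 1 month:
P = P(Bear→Recovery)·P(Recovery→Volatile) + P(Bear→Bear)·P(Bear→Volatile) + P(Bear→Volatile)·P(Volatile→Volatile)
  = 0.32×0.44 + 0.36×0.32 + 0.32×0.32
  = 0.1408 + 0.1152 + 0.1024 = 0.3584

0.3584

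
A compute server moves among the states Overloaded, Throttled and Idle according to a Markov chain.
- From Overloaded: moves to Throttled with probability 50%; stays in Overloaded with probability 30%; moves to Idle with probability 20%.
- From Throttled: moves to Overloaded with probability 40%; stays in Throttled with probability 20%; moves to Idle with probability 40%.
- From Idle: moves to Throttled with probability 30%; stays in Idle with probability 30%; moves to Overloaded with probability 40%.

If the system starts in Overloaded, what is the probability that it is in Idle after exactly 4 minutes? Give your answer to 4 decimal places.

Propagate the distribution vector 4 minutes from Overloaded.
After 0 minutes: (1.0000, 0.0000, 0.0000)
After 1 minute: (0.3000, 0.5000, 0.2000)
After 2 minutes: (0.3700, 0.3100, 0.3200)
After 3 minutes: (0.3630, 0.3430, 0.2940)
After 4 minutes: (0.3637, 0.3383, 0.2980)
P(in Idle after 4 minutes) = 0.2980

0.2980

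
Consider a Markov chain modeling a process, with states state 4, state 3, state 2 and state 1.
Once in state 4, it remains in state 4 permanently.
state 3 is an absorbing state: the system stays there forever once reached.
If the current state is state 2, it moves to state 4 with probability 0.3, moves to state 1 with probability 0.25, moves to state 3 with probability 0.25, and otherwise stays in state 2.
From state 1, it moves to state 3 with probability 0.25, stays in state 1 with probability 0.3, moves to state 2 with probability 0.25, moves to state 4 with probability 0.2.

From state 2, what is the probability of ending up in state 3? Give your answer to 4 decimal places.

Let h(s) be the probability of absorption at state 3 starting from transient state s. Then h(state 3) = 1 and h(state 4) = 0. By first-step analysis:
h(state 2) = 0.3·0 + 0.25·1 + 0.2·h(state 2) + 0.25·h(state 1)
h(state 1) = 0.2·0 + 0.25·1 + 0.25·h(state 2) + 0.3·h(state 1)
Solving: h(state 2) = 0.4774, h(state 1) = 0.5276.
Starting from state 2, the probability is 0.4774.

0.4774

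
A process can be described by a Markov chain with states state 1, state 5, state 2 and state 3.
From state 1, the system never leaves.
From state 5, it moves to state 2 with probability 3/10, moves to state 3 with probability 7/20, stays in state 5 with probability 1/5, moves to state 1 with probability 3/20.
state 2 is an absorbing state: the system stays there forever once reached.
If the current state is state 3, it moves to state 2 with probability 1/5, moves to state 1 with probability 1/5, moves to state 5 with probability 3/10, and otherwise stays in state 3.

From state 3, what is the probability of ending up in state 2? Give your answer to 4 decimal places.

0.5495

Let h(s) be the probability of absorption at state 2 starting from transient state s. Then h(state 2) = 1 and h(state 1) = 0. By first-step analysis:
h(state 5) = 0.15·0 + 0.2·h(state 5) + 0.3·1 + 0.35·h(state 3)
h(state 3) = 0.2·0 + 0.3·h(state 5) + 0.2·1 + 0.3·h(state 3)
Solving: h(state 5) = 0.6154, h(state 3) = 0.5495.
Starting from state 3, the probability is 0.5495.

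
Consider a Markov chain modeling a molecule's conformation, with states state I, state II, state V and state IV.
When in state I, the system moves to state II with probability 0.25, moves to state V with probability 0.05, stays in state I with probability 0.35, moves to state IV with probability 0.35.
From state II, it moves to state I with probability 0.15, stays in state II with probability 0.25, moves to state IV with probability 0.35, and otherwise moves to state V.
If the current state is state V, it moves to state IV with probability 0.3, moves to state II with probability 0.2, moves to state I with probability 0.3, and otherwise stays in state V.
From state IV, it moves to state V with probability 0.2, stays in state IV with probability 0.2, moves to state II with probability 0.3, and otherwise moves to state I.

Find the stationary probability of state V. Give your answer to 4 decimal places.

Let the stationary distribution be π with π = πP and π_1 + π_2 + π_3 + π_4 = 1.
π_1 = 0.35·π_1 + 0.15·π_2 + 0.3·π_3 + 0.3·π_4
π_2 = 0.25·π_1 + 0.25·π_2 + 0.2·π_3 + 0.3·π_4
π_3 = 0.05·π_1 + 0.25·π_2 + 0.2·π_3 + 0.2·π_4
Solving with the normalization constraint gives π = (0.2753, 0.2563, 0.1715, 0.2969).
So the stationary probability of state V is 0.1715.

0.1715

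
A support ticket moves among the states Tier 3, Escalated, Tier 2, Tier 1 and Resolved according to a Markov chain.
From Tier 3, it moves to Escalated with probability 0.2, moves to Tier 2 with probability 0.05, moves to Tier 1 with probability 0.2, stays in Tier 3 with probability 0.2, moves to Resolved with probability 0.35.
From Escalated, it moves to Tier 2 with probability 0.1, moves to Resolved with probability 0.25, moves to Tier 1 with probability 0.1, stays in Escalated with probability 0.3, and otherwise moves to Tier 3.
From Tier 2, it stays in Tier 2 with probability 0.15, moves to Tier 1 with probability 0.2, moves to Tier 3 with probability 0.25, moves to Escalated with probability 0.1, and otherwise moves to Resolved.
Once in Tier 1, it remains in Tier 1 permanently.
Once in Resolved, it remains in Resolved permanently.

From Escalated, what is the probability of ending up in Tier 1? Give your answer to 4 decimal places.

Let h(s) be the probability of absorption at Tier 1 starting from transient state s. Then h(Tier 1) = 1 and h(Resolved) = 0. By first-step analysis:
h(Tier 3) = 0.2·h(Tier 3) + 0.2·h(Escalated) + 0.05·h(Tier 2) + 0.2·1 + 0.35·0
h(Escalated) = 0.25·h(Tier 3) + 0.3·h(Escalated) + 0.1·h(Tier 2) + 0.1·1 + 0.25·0
h(Tier 2) = 0.25·h(Tier 3) + 0.1·h(Escalated) + 0.15·h(Tier 2) + 0.2·1 + 0.3·0
Solving: h(Tier 3) = 0.3544, h(Escalated) = 0.3234, h(Tier 2) = 0.3776.
Starting from Escalated, the probability is 0.3234.

0.3234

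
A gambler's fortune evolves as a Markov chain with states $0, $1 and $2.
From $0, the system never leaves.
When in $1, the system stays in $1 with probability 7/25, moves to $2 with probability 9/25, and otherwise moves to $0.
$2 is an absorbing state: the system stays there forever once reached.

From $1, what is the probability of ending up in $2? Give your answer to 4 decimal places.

Let h(s) be the probability of absorption at $2 starting from transient state s. Then h($2) = 1 and h($0) = 0. By first-step analysis:
h($1) = 0.36·0 + 0.28·h($1) + 0.36·1
Solving: h($1) = 0.5000.
Starting from $1, the probability is 0.5000.

0.5000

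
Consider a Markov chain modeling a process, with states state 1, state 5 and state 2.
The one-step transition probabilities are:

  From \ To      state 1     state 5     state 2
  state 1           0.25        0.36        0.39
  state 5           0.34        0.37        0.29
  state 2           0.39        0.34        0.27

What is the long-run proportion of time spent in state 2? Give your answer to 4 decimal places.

0.3163

Let the stationary distribution be π with π = πP and π_1 + π_2 + π_3 = 1.
π_1 = 0.25·π_1 + 0.34·π_2 + 0.39·π_3
π_2 = 0.36·π_1 + 0.37·π_2 + 0.34·π_3
Solving with the normalization constraint gives π = (0.3264, 0.3572, 0.3163).
So the stationary probability of state 2 is 0.3163.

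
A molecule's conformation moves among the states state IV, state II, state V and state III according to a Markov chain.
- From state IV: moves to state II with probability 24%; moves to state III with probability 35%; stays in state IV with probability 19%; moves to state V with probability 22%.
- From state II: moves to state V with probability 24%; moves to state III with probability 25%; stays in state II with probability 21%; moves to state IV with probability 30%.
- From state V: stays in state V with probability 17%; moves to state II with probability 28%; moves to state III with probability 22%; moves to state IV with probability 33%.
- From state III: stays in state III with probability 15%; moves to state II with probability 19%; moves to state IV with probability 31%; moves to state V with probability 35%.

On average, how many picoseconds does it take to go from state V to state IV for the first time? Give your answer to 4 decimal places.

3.1403

Let t(s) be the expected number of picoseconds to first reach state IV from state s, with t(state IV) = 0. Conditioning on the first picosecond:
t(state II) = 1 + 0.21·t(state II) + 0.24·t(state V) + 0.25·t(state III)
t(state V) = 1 + 0.28·t(state II) + 0.17·t(state V) + 0.22·t(state III)
t(state III) = 1 + 0.19·t(state II) + 0.35·t(state V) + 0.15·t(state III)
Solving: t(state II) = 3.2298, t(state V) = 3.1403, t(state III) = 3.1915.
Expected picoseconds from state V to state IV: 3.1403.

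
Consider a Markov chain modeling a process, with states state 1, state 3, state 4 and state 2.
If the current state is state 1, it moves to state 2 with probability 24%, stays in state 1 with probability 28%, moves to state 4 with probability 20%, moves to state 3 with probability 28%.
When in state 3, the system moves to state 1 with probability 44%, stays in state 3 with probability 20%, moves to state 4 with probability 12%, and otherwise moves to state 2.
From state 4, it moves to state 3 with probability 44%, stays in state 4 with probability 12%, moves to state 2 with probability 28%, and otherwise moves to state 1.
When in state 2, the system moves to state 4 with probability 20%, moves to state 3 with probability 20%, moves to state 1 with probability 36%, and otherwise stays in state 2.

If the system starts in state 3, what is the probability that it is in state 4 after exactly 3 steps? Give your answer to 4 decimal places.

0.1649

Propagate the distribution vector 3 steps from state 3.
After 0 steps: (0.0000, 1.0000, 0.0000, 0.0000)
After 1 step: (0.4400, 0.2000, 0.1200, 0.2400)
After 2 steps: (0.3168, 0.2640, 0.1744, 0.2448)
After 3 steps: (0.3209, 0.2672, 0.1649, 0.2470)
P(in state 4 after 3 steps) = 0.1649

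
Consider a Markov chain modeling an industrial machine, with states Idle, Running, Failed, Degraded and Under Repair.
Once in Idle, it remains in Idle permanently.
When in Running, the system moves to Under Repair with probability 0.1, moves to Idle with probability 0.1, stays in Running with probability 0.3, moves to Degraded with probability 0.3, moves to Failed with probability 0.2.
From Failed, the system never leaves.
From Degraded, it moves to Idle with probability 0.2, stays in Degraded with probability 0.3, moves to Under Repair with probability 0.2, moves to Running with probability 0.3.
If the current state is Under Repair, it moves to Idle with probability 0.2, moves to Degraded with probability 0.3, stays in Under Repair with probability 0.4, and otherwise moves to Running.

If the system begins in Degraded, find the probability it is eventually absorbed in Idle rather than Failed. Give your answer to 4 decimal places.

Let h(s) be the probability of absorption at Idle starting from transient state s. Then h(Idle) = 1 and h(Failed) = 0. By first-step analysis:
h(Running) = 0.1·1 + 0.3·h(Running) + 0.2·0 + 0.3·h(Degraded) + 0.1·h(Under Repair)
h(Degraded) = 0.2·1 + 0.3·h(Running) + 0.3·h(Degraded) + 0.2·h(Under Repair)
h(Under Repair) = 0.2·1 + 0.1·h(Running) + 0.3·h(Degraded) + 0.4·h(Under Repair)
Solving: h(Running) = 0.5909, h(Degraded) = 0.7727, h(Under Repair) = 0.8182.
Starting from Degraded, the probability is 0.7727.

0.7727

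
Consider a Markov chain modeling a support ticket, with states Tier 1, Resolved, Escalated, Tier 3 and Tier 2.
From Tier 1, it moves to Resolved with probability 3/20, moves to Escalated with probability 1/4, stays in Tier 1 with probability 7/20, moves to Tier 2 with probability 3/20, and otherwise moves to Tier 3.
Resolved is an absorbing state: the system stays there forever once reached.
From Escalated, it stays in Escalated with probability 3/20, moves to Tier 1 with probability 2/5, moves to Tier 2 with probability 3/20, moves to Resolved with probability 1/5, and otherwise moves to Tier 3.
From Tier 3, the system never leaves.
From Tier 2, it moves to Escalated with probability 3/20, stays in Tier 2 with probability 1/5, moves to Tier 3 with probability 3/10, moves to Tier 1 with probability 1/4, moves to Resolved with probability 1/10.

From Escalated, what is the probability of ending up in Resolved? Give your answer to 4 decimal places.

Let h(s) be the probability of absorption at Resolved starting from transient state s. Then h(Resolved) = 1 and h(Tier 3) = 0. By first-step analysis:
h(Tier 1) = 0.35·h(Tier 1) + 0.15·1 + 0.25·h(Escalated) + 0.1·0 + 0.15·h(Tier 2)
h(Escalated) = 0.4·h(Tier 1) + 0.2·1 + 0.15·h(Escalated) + 0.1·0 + 0.15·h(Tier 2)
h(Tier 2) = 0.25·h(Tier 1) + 0.1·1 + 0.15·h(Escalated) + 0.3·0 + 0.2·h(Tier 2)
Solving: h(Tier 1) = 0.5372, h(Escalated) = 0.5583, h(Tier 2) = 0.3976.
Starting from Escalated, the probability is 0.5583.

0.5583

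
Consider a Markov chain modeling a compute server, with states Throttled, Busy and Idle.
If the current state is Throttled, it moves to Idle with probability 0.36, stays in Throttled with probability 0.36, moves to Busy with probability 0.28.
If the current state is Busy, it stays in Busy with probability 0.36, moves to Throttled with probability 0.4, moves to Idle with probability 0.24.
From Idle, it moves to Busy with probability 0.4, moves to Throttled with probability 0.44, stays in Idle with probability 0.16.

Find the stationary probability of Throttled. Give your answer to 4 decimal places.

0.3948

Let the stationary distribution be π with π = πP and π_1 + π_2 + π_3 = 1.
π_1 = 0.36·π_1 + 0.4·π_2 + 0.44·π_3
π_2 = 0.28·π_1 + 0.36·π_2 + 0.4·π_3
Solving with the normalization constraint gives π = (0.3948, 0.3391, 0.2661).
So the stationary probability of Throttled is 0.3948.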